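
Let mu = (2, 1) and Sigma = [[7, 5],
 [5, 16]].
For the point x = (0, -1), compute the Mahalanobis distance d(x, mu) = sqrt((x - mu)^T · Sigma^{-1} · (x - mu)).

Step 1 — centre the observation: (x - mu) = (-2, -2).

Step 2 — invert Sigma. det(Sigma) = 7·16 - (5)² = 87.
  Sigma^{-1} = (1/det) · [[d, -b], [-b, a]] = [[0.1839, -0.0575],
 [-0.0575, 0.0805]].

Step 3 — form the quadratic (x - mu)^T · Sigma^{-1} · (x - mu):
  Sigma^{-1} · (x - mu) = (-0.2529, -0.046).
  (x - mu)^T · [Sigma^{-1} · (x - mu)] = (-2)·(-0.2529) + (-2)·(-0.046) = 0.5977.

Step 4 — take square root: d = √(0.5977) ≈ 0.7731.

d(x, mu) = √(0.5977) ≈ 0.7731


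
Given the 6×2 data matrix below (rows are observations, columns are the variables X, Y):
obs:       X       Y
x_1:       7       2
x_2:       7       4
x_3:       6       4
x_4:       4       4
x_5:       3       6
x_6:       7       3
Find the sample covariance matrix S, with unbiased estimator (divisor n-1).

Step 1 — column means:
  mean(X) = (7 + 7 + 6 + 4 + 3 + 7) / 6 = 34/6 = 5.6667
  mean(Y) = (2 + 4 + 4 + 4 + 6 + 3) / 6 = 23/6 = 3.8333

Step 2 — sample covariance S[i,j] = (1/(n-1)) · Σ_k (x_{k,i} - mean_i) · (x_{k,j} - mean_j), with n-1 = 5.
  S[X,X] = ((1.3333)·(1.3333) + (1.3333)·(1.3333) + (0.3333)·(0.3333) + (-1.6667)·(-1.6667) + (-2.6667)·(-2.6667) + (1.3333)·(1.3333)) / 5 = 15.3333/5 = 3.0667
  S[X,Y] = ((1.3333)·(-1.8333) + (1.3333)·(0.1667) + (0.3333)·(0.1667) + (-1.6667)·(0.1667) + (-2.6667)·(2.1667) + (1.3333)·(-0.8333)) / 5 = -9.3333/5 = -1.8667
  S[Y,Y] = ((-1.8333)·(-1.8333) + (0.1667)·(0.1667) + (0.1667)·(0.1667) + (0.1667)·(0.1667) + (2.1667)·(2.1667) + (-0.8333)·(-0.8333)) / 5 = 8.8333/5 = 1.7667

S is symmetric (S[j,i] = S[i,j]). Assembling:

S = [[3.0667, -1.8667],
 [-1.8667, 1.7667]]


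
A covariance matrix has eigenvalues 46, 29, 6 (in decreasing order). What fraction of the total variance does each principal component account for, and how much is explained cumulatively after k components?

Step 1 — total variance = trace(Sigma) = Σ λ_i = 46 + 29 + 6 = 81.

Step 2 — fraction explained by component i = λ_i / Σ λ:
  PC1: 46/81 = 0.5679
  PC2: 29/81 = 0.358
  PC3: 6/81 = 0.0741

Step 3 — cumulative fraction after k components = (λ_1 + ... + λ_k) / Σ λ:
  k = 1: 46/81 = 0.5679
  k = 2: (46 + 29)/81 = 75/81 = 0.9259
  k = 3: (46 + 29 + 6)/81 = 81/81 = 1

Summary (fraction, with percent):

explained: PC1 0.5679 (56.79%), PC2 0.358 (35.8%), PC3 0.0741 (7.41%);  cumulative: 0.5679, 0.9259, 1


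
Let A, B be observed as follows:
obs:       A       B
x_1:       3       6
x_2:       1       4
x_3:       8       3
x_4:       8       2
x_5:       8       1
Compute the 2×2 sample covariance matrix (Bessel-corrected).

Step 1 — column means:
  mean(A) = (3 + 1 + 8 + 8 + 8) / 5 = 28/5 = 5.6
  mean(B) = (6 + 4 + 3 + 2 + 1) / 5 = 16/5 = 3.2

Step 2 — sample covariance S[i,j] = (1/(n-1)) · Σ_k (x_{k,i} - mean_i) · (x_{k,j} - mean_j), with n-1 = 4.
  S[A,A] = ((-2.6)·(-2.6) + (-4.6)·(-4.6) + (2.4)·(2.4) + (2.4)·(2.4) + (2.4)·(2.4)) / 4 = 45.2/4 = 11.3
  S[A,B] = ((-2.6)·(2.8) + (-4.6)·(0.8) + (2.4)·(-0.2) + (2.4)·(-1.2) + (2.4)·(-2.2)) / 4 = -19.6/4 = -4.9
  S[B,B] = ((2.8)·(2.8) + (0.8)·(0.8) + (-0.2)·(-0.2) + (-1.2)·(-1.2) + (-2.2)·(-2.2)) / 4 = 14.8/4 = 3.7

S is symmetric (S[j,i] = S[i,j]). Assembling:

S = [[11.3, -4.9],
 [-4.9, 3.7]]


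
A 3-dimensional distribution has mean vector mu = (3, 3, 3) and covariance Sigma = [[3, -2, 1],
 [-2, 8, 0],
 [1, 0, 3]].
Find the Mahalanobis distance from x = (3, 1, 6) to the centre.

Step 1 — centre the observation: (x - mu) = (0, -2, 3).

Step 2 — invert Sigma (cofactor / det for 3×3, or solve directly):
  Sigma^{-1} = [[0.4615, 0.1154, -0.1538],
 [0.1154, 0.1538, -0.0385],
 [-0.1538, -0.0385, 0.3846]].

Step 3 — form the quadratic (x - mu)^T · Sigma^{-1} · (x - mu):
  Sigma^{-1} · (x - mu) = (-0.6923, -0.4231, 1.2308).
  (x - mu)^T · [Sigma^{-1} · (x - mu)] = (0)·(-0.6923) + (-2)·(-0.4231) + (3)·(1.2308) = 4.5385.

Step 4 — take square root: d = √(4.5385) ≈ 2.1304.

d(x, mu) = √(4.5385) ≈ 2.1304


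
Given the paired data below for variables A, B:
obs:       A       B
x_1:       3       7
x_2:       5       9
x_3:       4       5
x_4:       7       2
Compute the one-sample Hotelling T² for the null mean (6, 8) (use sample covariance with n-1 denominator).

Step 1 — sample mean vector:
  mean(A) = (3 + 5 + 4 + 7) / 4 = 19/4 = 4.75
  mean(B) = (7 + 9 + 5 + 2) / 4 = 23/4 = 5.75
  x̄ = (4.75, 5.75),  deviation x̄ - mu_0 = (4.75, 5.75) - (6, 8) = (-1.25, -2.25).

Step 2 — sample covariance matrix, S[i,j] = (1/(n-1)) · Σ_k (x_{k,i} - mean_i) · (x_{k,j} - mean_j), divisor n-1 = 3:
  S[A,A] = ((-1.75)·(-1.75) + (0.25)·(0.25) + (-0.75)·(-0.75) + (2.25)·(2.25)) / 3 = 8.75/3 = 2.9167
  S[A,B] = ((-1.75)·(1.25) + (0.25)·(3.25) + (-0.75)·(-0.75) + (2.25)·(-3.75)) / 3 = -9.25/3 = -3.0833
  S[B,B] = ((1.25)·(1.25) + (3.25)·(3.25) + (-0.75)·(-0.75) + (-3.75)·(-3.75)) / 3 = 26.75/3 = 8.9167
  S = [[2.9167, -3.0833],
 [-3.0833, 8.9167]].

Step 3 — invert S. det(S) = 2.9167·8.9167 - (-3.0833)² = 16.5.
  S^{-1} = (1/det) · [[d, -b], [-b, a]] = [[0.5404, 0.1869],
 [0.1869, 0.1768]].

Step 4 — quadratic form (x̄ - mu_0)^T · S^{-1} · (x̄ - mu_0):
  S^{-1} · (x̄ - mu_0) = (-1.096, -0.6313),
  (x̄ - mu_0)^T · [...] = (-1.25)·(-1.096) + (-2.25)·(-0.6313) = 2.7904.

Step 5 — scale by n: T² = 4 · 2.7904 = 11.1616.

T² ≈ 11.1616


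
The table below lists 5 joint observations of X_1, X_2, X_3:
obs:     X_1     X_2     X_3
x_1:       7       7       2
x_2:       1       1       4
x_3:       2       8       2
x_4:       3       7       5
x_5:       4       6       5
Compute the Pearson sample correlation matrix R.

Step 1 — column means:
  mean(X_1) = (7 + 1 + 2 + 3 + 4) / 5 = 17/5 = 3.4
  mean(X_2) = (7 + 1 + 8 + 7 + 6) / 5 = 29/5 = 5.8
  mean(X_3) = (2 + 4 + 2 + 5 + 5) / 5 = 18/5 = 3.6

Step 2 — sample variances and covariances s[i,j] = (1/(n-1)) · Σ_k (x_{k,i} - mean_i) · (x_{k,j} - mean_j), with n-1 = 4:
  s[X_1,X_1] = ((3.6)·(3.6) + (-2.4)·(-2.4) + (-1.4)·(-1.4) + (-0.4)·(-0.4) + (0.6)·(0.6)) / 4 = 21.2/4 = 5.3
  s[X_1,X_2] = ((3.6)·(1.2) + (-2.4)·(-4.8) + (-1.4)·(2.2) + (-0.4)·(1.2) + (0.6)·(0.2)) / 4 = 12.4/4 = 3.1
  s[X_1,X_3] = ((3.6)·(-1.6) + (-2.4)·(0.4) + (-1.4)·(-1.6) + (-0.4)·(1.4) + (0.6)·(1.4)) / 4 = -4.2/4 = -1.05
  s[X_2,X_2] = ((1.2)·(1.2) + (-4.8)·(-4.8) + (2.2)·(2.2) + (1.2)·(1.2) + (0.2)·(0.2)) / 4 = 30.8/4 = 7.7
  s[X_2,X_3] = ((1.2)·(-1.6) + (-4.8)·(0.4) + (2.2)·(-1.6) + (1.2)·(1.4) + (0.2)·(1.4)) / 4 = -5.4/4 = -1.35
  s[X_3,X_3] = ((-1.6)·(-1.6) + (0.4)·(0.4) + (-1.6)·(-1.6) + (1.4)·(1.4) + (1.4)·(1.4)) / 4 = 9.2/4 = 2.3
  Sample standard deviations s_i = √(s[i,i]):
  s(X_1) = √(5.3) = 2.3022
  s(X_2) = √(7.7) = 2.7749
  s(X_3) = √(2.3) = 1.5166

Step 3 — r_{ij} = s_{ij} / (s_i · s_j):
  r[X_1,X_1] = 1 (diagonal).
  r[X_1,X_2] = 3.1 / (2.3022 · 2.7749) = 3.1 / 6.3883 = 0.4853
  r[X_1,X_3] = -1.05 / (2.3022 · 1.5166) = -1.05 / 3.4914 = -0.3007
  r[X_2,X_2] = 1 (diagonal).
  r[X_2,X_3] = -1.35 / (2.7749 · 1.5166) = -1.35 / 4.2083 = -0.3208
  r[X_3,X_3] = 1 (diagonal).

R is symmetric with unit diagonal. Assembling:

R = [[1, 0.4853, -0.3007],
 [0.4853, 1, -0.3208],
 [-0.3007, -0.3208, 1]]


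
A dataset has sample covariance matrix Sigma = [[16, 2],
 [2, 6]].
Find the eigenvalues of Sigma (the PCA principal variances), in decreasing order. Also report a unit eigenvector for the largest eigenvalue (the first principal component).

Step 1 — characteristic polynomial of 2×2 Sigma:
  det(Sigma - λI) = λ² - trace · λ + det = 0.
  trace = 16 + 6 = 22, det = 16·6 - (2)² = 92.
Step 2 — discriminant:
  Δ = trace² - 4·det = 484 - 368 = 116.
Step 3 — eigenvalues:
  λ = (trace ± √Δ)/2 = (22 ± 10.7703)/2,
  λ_1 = 16.3852,  λ_2 = 5.6148.

Step 4 — unit eigenvector for λ_1: solve (Sigma - λ_1 I)v = 0. First row:
  (16 - 16.3852)·v_x + (2)·v_y = 0, i.e. (-0.3852)·v_x + (2)·v_y = 0,
  so v ∝ (b, λ_1 - a) = (2, 0.3852) = u.
  ||u|| = √((2)² + (0.3852)²) = √(4.1484) ≈ 2.0368,
  v_1 = u/||u|| ≈ (0.982, 0.1891) (||v_1|| = 1).

λ_1 = 16.3852,  λ_2 = 5.6148;  v_1 ≈ (0.982, 0.1891)


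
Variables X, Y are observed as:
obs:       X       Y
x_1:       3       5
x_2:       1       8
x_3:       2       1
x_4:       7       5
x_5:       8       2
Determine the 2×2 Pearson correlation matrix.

Step 1 — column means:
  mean(X) = (3 + 1 + 2 + 7 + 8) / 5 = 21/5 = 4.2
  mean(Y) = (5 + 8 + 1 + 5 + 2) / 5 = 21/5 = 4.2

Step 2 — sample variances and covariances s[i,j] = (1/(n-1)) · Σ_k (x_{k,i} - mean_i) · (x_{k,j} - mean_j), with n-1 = 4:
  s[X,X] = ((-1.2)·(-1.2) + (-3.2)·(-3.2) + (-2.2)·(-2.2) + (2.8)·(2.8) + (3.8)·(3.8)) / 4 = 38.8/4 = 9.7
  s[X,Y] = ((-1.2)·(0.8) + (-3.2)·(3.8) + (-2.2)·(-3.2) + (2.8)·(0.8) + (3.8)·(-2.2)) / 4 = -12.2/4 = -3.05
  s[Y,Y] = ((0.8)·(0.8) + (3.8)·(3.8) + (-3.2)·(-3.2) + (0.8)·(0.8) + (-2.2)·(-2.2)) / 4 = 30.8/4 = 7.7
  Sample standard deviations s_i = √(s[i,i]):
  s(X) = √(9.7) = 3.1145
  s(Y) = √(7.7) = 2.7749

Step 3 — r_{ij} = s_{ij} / (s_i · s_j):
  r[X,X] = 1 (diagonal).
  r[X,Y] = -3.05 / (3.1145 · 2.7749) = -3.05 / 8.6423 = -0.3529
  r[Y,Y] = 1 (diagonal).

R is symmetric with unit diagonal. Assembling:

R = [[1, -0.3529],
 [-0.3529, 1]]


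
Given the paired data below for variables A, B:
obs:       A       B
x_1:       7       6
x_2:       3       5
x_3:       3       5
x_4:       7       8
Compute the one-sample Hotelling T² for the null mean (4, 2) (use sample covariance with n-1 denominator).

Step 1 — sample mean vector:
  mean(A) = (7 + 3 + 3 + 7) / 4 = 20/4 = 5
  mean(B) = (6 + 5 + 5 + 8) / 4 = 24/4 = 6
  x̄ = (5, 6),  deviation x̄ - mu_0 = (5, 6) - (4, 2) = (1, 4).

Step 2 — sample covariance matrix, S[i,j] = (1/(n-1)) · Σ_k (x_{k,i} - mean_i) · (x_{k,j} - mean_j), divisor n-1 = 3:
  S[A,A] = ((2)·(2) + (-2)·(-2) + (-2)·(-2) + (2)·(2)) / 3 = 16/3 = 5.3333
  S[A,B] = ((2)·(0) + (-2)·(-1) + (-2)·(-1) + (2)·(2)) / 3 = 8/3 = 2.6667
  S[B,B] = ((0)·(0) + (-1)·(-1) + (-1)·(-1) + (2)·(2)) / 3 = 6/3 = 2
  S = [[5.3333, 2.6667],
 [2.6667, 2]].

Step 3 — invert S. det(S) = 5.3333·2 - (2.6667)² = 3.5556.
  S^{-1} = (1/det) · [[d, -b], [-b, a]] = [[0.5625, -0.75],
 [-0.75, 1.5]].

Step 4 — quadratic form (x̄ - mu_0)^T · S^{-1} · (x̄ - mu_0):
  S^{-1} · (x̄ - mu_0) = (-2.4375, 5.25),
  (x̄ - mu_0)^T · [...] = (1)·(-2.4375) + (4)·(5.25) = 18.5625.

Step 5 — scale by n: T² = 4 · 18.5625 = 74.25.

T² ≈ 74.25


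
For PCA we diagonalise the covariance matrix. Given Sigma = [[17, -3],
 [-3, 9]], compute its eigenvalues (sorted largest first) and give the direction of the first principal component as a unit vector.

Step 1 — characteristic polynomial of 2×2 Sigma:
  det(Sigma - λI) = λ² - trace · λ + det = 0.
  trace = 17 + 9 = 26, det = 17·9 - (-3)² = 144.
Step 2 — discriminant:
  Δ = trace² - 4·det = 676 - 576 = 100.
Step 3 — eigenvalues:
  λ = (trace ± √Δ)/2 = (26 ± 10)/2,
  λ_1 = 18,  λ_2 = 8.

Step 4 — unit eigenvector for λ_1: solve (Sigma - λ_1 I)v = 0. First row:
  (17 - 18)·v_x + (-3)·v_y = 0, i.e. (-1)·v_x + (-3)·v_y = 0,
  so v ∝ (b, λ_1 - a) = (-3, 1); multiply by -1 so the first entry is positive: u = (3, -1).
  ||u|| = √((3)² + (-1)²) = √(10) ≈ 3.1623,
  v_1 = u/||u|| ≈ (0.9487, -0.3162) (||v_1|| = 1).

λ_1 = 18,  λ_2 = 8;  v_1 ≈ (0.9487, -0.3162)


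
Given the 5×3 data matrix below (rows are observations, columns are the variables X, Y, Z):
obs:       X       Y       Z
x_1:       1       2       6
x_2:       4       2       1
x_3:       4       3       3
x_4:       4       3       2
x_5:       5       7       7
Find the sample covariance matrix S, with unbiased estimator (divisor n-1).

Step 1 — column means:
  mean(X) = (1 + 4 + 4 + 4 + 5) / 5 = 18/5 = 3.6
  mean(Y) = (2 + 2 + 3 + 3 + 7) / 5 = 17/5 = 3.4
  mean(Z) = (6 + 1 + 3 + 2 + 7) / 5 = 19/5 = 3.8

Step 2 — sample covariance S[i,j] = (1/(n-1)) · Σ_k (x_{k,i} - mean_i) · (x_{k,j} - mean_j), with n-1 = 4.
  S[X,X] = ((-2.6)·(-2.6) + (0.4)·(0.4) + (0.4)·(0.4) + (0.4)·(0.4) + (1.4)·(1.4)) / 4 = 9.2/4 = 2.3
  S[X,Y] = ((-2.6)·(-1.4) + (0.4)·(-1.4) + (0.4)·(-0.4) + (0.4)·(-0.4) + (1.4)·(3.6)) / 4 = 7.8/4 = 1.95
  S[X,Z] = ((-2.6)·(2.2) + (0.4)·(-2.8) + (0.4)·(-0.8) + (0.4)·(-1.8) + (1.4)·(3.2)) / 4 = -3.4/4 = -0.85
  S[Y,Y] = ((-1.4)·(-1.4) + (-1.4)·(-1.4) + (-0.4)·(-0.4) + (-0.4)·(-0.4) + (3.6)·(3.6)) / 4 = 17.2/4 = 4.3
  S[Y,Z] = ((-1.4)·(2.2) + (-1.4)·(-2.8) + (-0.4)·(-0.8) + (-0.4)·(-1.8) + (3.6)·(3.2)) / 4 = 13.4/4 = 3.35
  S[Z,Z] = ((2.2)·(2.2) + (-2.8)·(-2.8) + (-0.8)·(-0.8) + (-1.8)·(-1.8) + (3.2)·(3.2)) / 4 = 26.8/4 = 6.7

S is symmetric (S[j,i] = S[i,j]). Assembling:

S = [[2.3, 1.95, -0.85],
 [1.95, 4.3, 3.35],
 [-0.85, 3.35, 6.7]]


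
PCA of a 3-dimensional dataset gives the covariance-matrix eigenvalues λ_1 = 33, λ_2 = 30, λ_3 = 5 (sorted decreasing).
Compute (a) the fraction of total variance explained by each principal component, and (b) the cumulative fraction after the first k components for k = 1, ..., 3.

Step 1 — total variance = trace(Sigma) = Σ λ_i = 33 + 30 + 5 = 68.

Step 2 — fraction explained by component i = λ_i / Σ λ:
  PC1: 33/68 = 0.4853
  PC2: 30/68 = 0.4412
  PC3: 5/68 = 0.0735

Step 3 — cumulative fraction after k components = (λ_1 + ... + λ_k) / Σ λ:
  k = 1: 33/68 = 0.4853
  k = 2: (33 + 30)/68 = 63/68 = 0.9265
  k = 3: (33 + 30 + 5)/68 = 68/68 = 1

Summary (fraction, with percent):

explained: PC1 0.4853 (48.53%), PC2 0.4412 (44.12%), PC3 0.0735 (7.35%);  cumulative: 0.4853, 0.9265, 1


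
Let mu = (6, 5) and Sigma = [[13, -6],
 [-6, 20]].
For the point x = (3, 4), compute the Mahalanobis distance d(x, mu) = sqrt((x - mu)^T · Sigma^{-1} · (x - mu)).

Step 1 — centre the observation: (x - mu) = (-3, -1).

Step 2 — invert Sigma. det(Sigma) = 13·20 - (-6)² = 224.
  Sigma^{-1} = (1/det) · [[d, -b], [-b, a]] = [[0.0893, 0.0268],
 [0.0268, 0.058]].

Step 3 — form the quadratic (x - mu)^T · Sigma^{-1} · (x - mu):
  Sigma^{-1} · (x - mu) = (-0.2946, -0.1384).
  (x - mu)^T · [Sigma^{-1} · (x - mu)] = (-3)·(-0.2946) + (-1)·(-0.1384) = 1.0223.

Step 4 — take square root: d = √(1.0223) ≈ 1.0111.

d(x, mu) = √(1.0223) ≈ 1.0111


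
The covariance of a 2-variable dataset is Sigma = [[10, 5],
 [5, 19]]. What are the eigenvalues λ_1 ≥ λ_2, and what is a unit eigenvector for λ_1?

Step 1 — characteristic polynomial of 2×2 Sigma:
  det(Sigma - λI) = λ² - trace · λ + det = 0.
  trace = 10 + 19 = 29, det = 10·19 - (5)² = 165.
Step 2 — discriminant:
  Δ = trace² - 4·det = 841 - 660 = 181.
Step 3 — eigenvalues:
  λ = (trace ± √Δ)/2 = (29 ± 13.4536)/2,
  λ_1 = 21.2268,  λ_2 = 7.7732.

Step 4 — unit eigenvector for λ_1: solve (Sigma - λ_1 I)v = 0. First row:
  (10 - 21.2268)·v_x + (5)·v_y = 0, i.e. (-11.2268)·v_x + (5)·v_y = 0,
  so v ∝ (b, λ_1 - a) = (5, 11.2268) = u.
  ||u|| = √((5)² + (11.2268)²) = √(151.0413) ≈ 12.2899,
  v_1 = u/||u|| ≈ (0.4068, 0.9135) (||v_1|| = 1).

λ_1 = 21.2268,  λ_2 = 7.7732;  v_1 ≈ (0.4068, 0.9135)


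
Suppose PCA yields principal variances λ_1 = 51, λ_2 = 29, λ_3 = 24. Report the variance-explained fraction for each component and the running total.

Step 1 — total variance = trace(Sigma) = Σ λ_i = 51 + 29 + 24 = 104.

Step 2 — fraction explained by component i = λ_i / Σ λ:
  PC1: 51/104 = 0.4904
  PC2: 29/104 = 0.2788
  PC3: 24/104 = 0.2308

Step 3 — cumulative fraction after k components = (λ_1 + ... + λ_k) / Σ λ:
  k = 1: 51/104 = 0.4904
  k = 2: (51 + 29)/104 = 80/104 = 0.7692
  k = 3: (51 + 29 + 24)/104 = 104/104 = 1

Summary (fraction, with percent):

explained: PC1 0.4904 (49.04%), PC2 0.2788 (27.88%), PC3 0.2308 (23.08%);  cumulative: 0.4904, 0.7692, 1


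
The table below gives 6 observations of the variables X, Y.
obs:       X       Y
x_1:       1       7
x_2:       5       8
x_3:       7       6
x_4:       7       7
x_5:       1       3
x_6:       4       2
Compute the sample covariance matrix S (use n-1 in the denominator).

Step 1 — column means:
  mean(X) = (1 + 5 + 7 + 7 + 1 + 4) / 6 = 25/6 = 4.1667
  mean(Y) = (7 + 8 + 6 + 7 + 3 + 2) / 6 = 33/6 = 5.5

Step 2 — sample covariance S[i,j] = (1/(n-1)) · Σ_k (x_{k,i} - mean_i) · (x_{k,j} - mean_j), with n-1 = 5.
  S[X,X] = ((-3.1667)·(-3.1667) + (0.8333)·(0.8333) + (2.8333)·(2.8333) + (2.8333)·(2.8333) + (-3.1667)·(-3.1667) + (-0.1667)·(-0.1667)) / 5 = 36.8333/5 = 7.3667
  S[X,Y] = ((-3.1667)·(1.5) + (0.8333)·(2.5) + (2.8333)·(0.5) + (2.8333)·(1.5) + (-3.1667)·(-2.5) + (-0.1667)·(-3.5)) / 5 = 11.5/5 = 2.3
  S[Y,Y] = ((1.5)·(1.5) + (2.5)·(2.5) + (0.5)·(0.5) + (1.5)·(1.5) + (-2.5)·(-2.5) + (-3.5)·(-3.5)) / 5 = 29.5/5 = 5.9

S is symmetric (S[j,i] = S[i,j]). Assembling:

S = [[7.3667, 2.3],
 [2.3, 5.9]]


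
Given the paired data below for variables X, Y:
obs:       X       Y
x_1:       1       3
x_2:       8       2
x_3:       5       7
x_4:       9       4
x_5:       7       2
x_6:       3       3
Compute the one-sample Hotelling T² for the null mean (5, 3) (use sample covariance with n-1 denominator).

Step 1 — sample mean vector:
  mean(X) = (1 + 8 + 5 + 9 + 7 + 3) / 6 = 33/6 = 5.5
  mean(Y) = (3 + 2 + 7 + 4 + 2 + 3) / 6 = 21/6 = 3.5
  x̄ = (5.5, 3.5),  deviation x̄ - mu_0 = (5.5, 3.5) - (5, 3) = (0.5, 0.5).

Step 2 — sample covariance matrix, S[i,j] = (1/(n-1)) · Σ_k (x_{k,i} - mean_i) · (x_{k,j} - mean_j), divisor n-1 = 5:
  S[X,X] = ((-4.5)·(-4.5) + (2.5)·(2.5) + (-0.5)·(-0.5) + (3.5)·(3.5) + (1.5)·(1.5) + (-2.5)·(-2.5)) / 5 = 47.5/5 = 9.5
  S[X,Y] = ((-4.5)·(-0.5) + (2.5)·(-1.5) + (-0.5)·(3.5) + (3.5)·(0.5) + (1.5)·(-1.5) + (-2.5)·(-0.5)) / 5 = -2.5/5 = -0.5
  S[Y,Y] = ((-0.5)·(-0.5) + (-1.5)·(-1.5) + (3.5)·(3.5) + (0.5)·(0.5) + (-1.5)·(-1.5) + (-0.5)·(-0.5)) / 5 = 17.5/5 = 3.5
  S = [[9.5, -0.5],
 [-0.5, 3.5]].

Step 3 — invert S. det(S) = 9.5·3.5 - (-0.5)² = 33.
  S^{-1} = (1/det) · [[d, -b], [-b, a]] = [[0.1061, 0.0152],
 [0.0152, 0.2879]].

Step 4 — quadratic form (x̄ - mu_0)^T · S^{-1} · (x̄ - mu_0):
  S^{-1} · (x̄ - mu_0) = (0.0606, 0.1515),
  (x̄ - mu_0)^T · [...] = (0.5)·(0.0606) + (0.5)·(0.1515) = 0.1061.

Step 5 — scale by n: T² = 6 · 0.1061 = 0.6364.

T² ≈ 0.6364


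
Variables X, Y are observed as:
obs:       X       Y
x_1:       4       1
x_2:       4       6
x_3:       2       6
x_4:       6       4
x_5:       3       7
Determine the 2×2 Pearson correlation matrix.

Step 1 — column means:
  mean(X) = (4 + 4 + 2 + 6 + 3) / 5 = 19/5 = 3.8
  mean(Y) = (1 + 6 + 6 + 4 + 7) / 5 = 24/5 = 4.8

Step 2 — sample variances and covariances s[i,j] = (1/(n-1)) · Σ_k (x_{k,i} - mean_i) · (x_{k,j} - mean_j), with n-1 = 4:
  s[X,X] = ((0.2)·(0.2) + (0.2)·(0.2) + (-1.8)·(-1.8) + (2.2)·(2.2) + (-0.8)·(-0.8)) / 4 = 8.8/4 = 2.2
  s[X,Y] = ((0.2)·(-3.8) + (0.2)·(1.2) + (-1.8)·(1.2) + (2.2)·(-0.8) + (-0.8)·(2.2)) / 4 = -6.2/4 = -1.55
  s[Y,Y] = ((-3.8)·(-3.8) + (1.2)·(1.2) + (1.2)·(1.2) + (-0.8)·(-0.8) + (2.2)·(2.2)) / 4 = 22.8/4 = 5.7
  Sample standard deviations s_i = √(s[i,i]):
  s(X) = √(2.2) = 1.4832
  s(Y) = √(5.7) = 2.3875

Step 3 — r_{ij} = s_{ij} / (s_i · s_j):
  r[X,X] = 1 (diagonal).
  r[X,Y] = -1.55 / (1.4832 · 2.3875) = -1.55 / 3.5412 = -0.4377
  r[Y,Y] = 1 (diagonal).

R is symmetric with unit diagonal. Assembling:

R = [[1, -0.4377],
 [-0.4377, 1]]


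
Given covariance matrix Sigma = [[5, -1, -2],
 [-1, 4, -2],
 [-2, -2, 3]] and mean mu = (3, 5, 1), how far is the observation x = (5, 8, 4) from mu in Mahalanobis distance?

Step 1 — centre the observation: (x - mu) = (2, 3, 3).

Step 2 — invert Sigma (cofactor / det for 3×3, or solve directly):
  Sigma^{-1} = [[0.6154, 0.5385, 0.7692],
 [0.5385, 0.8462, 0.9231],
 [0.7692, 0.9231, 1.4615]].

Step 3 — form the quadratic (x - mu)^T · Sigma^{-1} · (x - mu):
  Sigma^{-1} · (x - mu) = (5.1538, 6.3846, 8.6923).
  (x - mu)^T · [Sigma^{-1} · (x - mu)] = (2)·(5.1538) + (3)·(6.3846) + (3)·(8.6923) = 55.5385.

Step 4 — take square root: d = √(55.5385) ≈ 7.4524.

d(x, mu) = √(55.5385) ≈ 7.4524


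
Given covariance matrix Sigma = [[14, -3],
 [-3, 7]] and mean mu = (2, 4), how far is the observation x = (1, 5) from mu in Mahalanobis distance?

Step 1 — centre the observation: (x - mu) = (-1, 1).

Step 2 — invert Sigma. det(Sigma) = 14·7 - (-3)² = 89.
  Sigma^{-1} = (1/det) · [[d, -b], [-b, a]] = [[0.0787, 0.0337],
 [0.0337, 0.1573]].

Step 3 — form the quadratic (x - mu)^T · Sigma^{-1} · (x - mu):
  Sigma^{-1} · (x - mu) = (-0.0449, 0.1236).
  (x - mu)^T · [Sigma^{-1} · (x - mu)] = (-1)·(-0.0449) + (1)·(0.1236) = 0.1685.

Step 4 — take square root: d = √(0.1685) ≈ 0.4105.

d(x, mu) = √(0.1685) ≈ 0.4105


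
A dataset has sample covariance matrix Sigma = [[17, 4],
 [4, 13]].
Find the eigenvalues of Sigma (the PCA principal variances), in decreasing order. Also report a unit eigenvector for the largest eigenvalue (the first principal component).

Step 1 — characteristic polynomial of 2×2 Sigma:
  det(Sigma - λI) = λ² - trace · λ + det = 0.
  trace = 17 + 13 = 30, det = 17·13 - (4)² = 205.
Step 2 — discriminant:
  Δ = trace² - 4·det = 900 - 820 = 80.
Step 3 — eigenvalues:
  λ = (trace ± √Δ)/2 = (30 ± 8.9443)/2,
  λ_1 = 19.4721,  λ_2 = 10.5279.

Step 4 — unit eigenvector for λ_1: solve (Sigma - λ_1 I)v = 0. First row:
  (17 - 19.4721)·v_x + (4)·v_y = 0, i.e. (-2.4721)·v_x + (4)·v_y = 0,
  so v ∝ (b, λ_1 - a) = (4, 2.4721) = u.
  ||u|| = √((4)² + (2.4721)²) = √(22.1115) ≈ 4.7023,
  v_1 = u/||u|| ≈ (0.8507, 0.5257) (||v_1|| = 1).

λ_1 = 19.4721,  λ_2 = 10.5279;  v_1 ≈ (0.8507, 0.5257)


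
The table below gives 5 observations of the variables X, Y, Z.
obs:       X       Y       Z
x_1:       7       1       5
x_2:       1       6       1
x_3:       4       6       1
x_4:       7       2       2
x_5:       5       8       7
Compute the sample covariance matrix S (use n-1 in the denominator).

Step 1 — column means:
  mean(X) = (7 + 1 + 4 + 7 + 5) / 5 = 24/5 = 4.8
  mean(Y) = (1 + 6 + 6 + 2 + 8) / 5 = 23/5 = 4.6
  mean(Z) = (5 + 1 + 1 + 2 + 7) / 5 = 16/5 = 3.2

Step 2 — sample covariance S[i,j] = (1/(n-1)) · Σ_k (x_{k,i} - mean_i) · (x_{k,j} - mean_j), with n-1 = 4.
  S[X,X] = ((2.2)·(2.2) + (-3.8)·(-3.8) + (-0.8)·(-0.8) + (2.2)·(2.2) + (0.2)·(0.2)) / 4 = 24.8/4 = 6.2
  S[X,Y] = ((2.2)·(-3.6) + (-3.8)·(1.4) + (-0.8)·(1.4) + (2.2)·(-2.6) + (0.2)·(3.4)) / 4 = -19.4/4 = -4.85
  S[X,Z] = ((2.2)·(1.8) + (-3.8)·(-2.2) + (-0.8)·(-2.2) + (2.2)·(-1.2) + (0.2)·(3.8)) / 4 = 12.2/4 = 3.05
  S[Y,Y] = ((-3.6)·(-3.6) + (1.4)·(1.4) + (1.4)·(1.4) + (-2.6)·(-2.6) + (3.4)·(3.4)) / 4 = 35.2/4 = 8.8
  S[Y,Z] = ((-3.6)·(1.8) + (1.4)·(-2.2) + (1.4)·(-2.2) + (-2.6)·(-1.2) + (3.4)·(3.8)) / 4 = 3.4/4 = 0.85
  S[Z,Z] = ((1.8)·(1.8) + (-2.2)·(-2.2) + (-2.2)·(-2.2) + (-1.2)·(-1.2) + (3.8)·(3.8)) / 4 = 28.8/4 = 7.2

S is symmetric (S[j,i] = S[i,j]). Assembling:

S = [[6.2, -4.85, 3.05],
 [-4.85, 8.8, 0.85],
 [3.05, 0.85, 7.2]]


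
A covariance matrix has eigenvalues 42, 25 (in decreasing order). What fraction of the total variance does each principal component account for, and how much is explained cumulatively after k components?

Step 1 — total variance = trace(Sigma) = Σ λ_i = 42 + 25 = 67.

Step 2 — fraction explained by component i = λ_i / Σ λ:
  PC1: 42/67 = 0.6269
  PC2: 25/67 = 0.3731

Step 3 — cumulative fraction after k components = (λ_1 + ... + λ_k) / Σ λ:
  k = 1: 42/67 = 0.6269
  k = 2: (42 + 25)/67 = 67/67 = 1

Summary (fraction, with percent):

explained: PC1 0.6269 (62.69%), PC2 0.3731 (37.31%);  cumulative: 0.6269, 1


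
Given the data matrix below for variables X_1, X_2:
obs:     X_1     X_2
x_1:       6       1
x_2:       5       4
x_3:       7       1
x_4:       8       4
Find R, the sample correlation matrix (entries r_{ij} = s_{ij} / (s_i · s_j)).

Step 1 — column means:
  mean(X_1) = (6 + 5 + 7 + 8) / 4 = 26/4 = 6.5
  mean(X_2) = (1 + 4 + 1 + 4) / 4 = 10/4 = 2.5

Step 2 — sample variances and covariances s[i,j] = (1/(n-1)) · Σ_k (x_{k,i} - mean_i) · (x_{k,j} - mean_j), with n-1 = 3:
  s[X_1,X_1] = ((-0.5)·(-0.5) + (-1.5)·(-1.5) + (0.5)·(0.5) + (1.5)·(1.5)) / 3 = 5/3 = 1.6667
  s[X_1,X_2] = ((-0.5)·(-1.5) + (-1.5)·(1.5) + (0.5)·(-1.5) + (1.5)·(1.5)) / 3 = 0/3 = 0
  s[X_2,X_2] = ((-1.5)·(-1.5) + (1.5)·(1.5) + (-1.5)·(-1.5) + (1.5)·(1.5)) / 3 = 9/3 = 3
  Sample standard deviations s_i = √(s[i,i]):
  s(X_1) = √(1.6667) = 1.291
  s(X_2) = √(3) = 1.7321

Step 3 — r_{ij} = s_{ij} / (s_i · s_j):
  r[X_1,X_1] = 1 (diagonal).
  r[X_1,X_2] = 0 / (1.291 · 1.7321) = 0 / 2.2361 = 0
  r[X_2,X_2] = 1 (diagonal).

R is symmetric with unit diagonal. Assembling:

R = [[1, 0],
 [0, 1]]


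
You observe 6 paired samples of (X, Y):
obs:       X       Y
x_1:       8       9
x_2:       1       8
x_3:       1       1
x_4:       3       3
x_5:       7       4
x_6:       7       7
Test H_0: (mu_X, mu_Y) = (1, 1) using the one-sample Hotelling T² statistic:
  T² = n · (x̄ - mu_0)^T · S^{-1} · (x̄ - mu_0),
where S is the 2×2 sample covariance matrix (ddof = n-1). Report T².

Step 1 — sample mean vector:
  mean(X) = (8 + 1 + 1 + 3 + 7 + 7) / 6 = 27/6 = 4.5
  mean(Y) = (9 + 8 + 1 + 3 + 4 + 7) / 6 = 32/6 = 5.3333
  x̄ = (4.5, 5.3333),  deviation x̄ - mu_0 = (4.5, 5.3333) - (1, 1) = (3.5, 4.3333).

Step 2 — sample covariance matrix, S[i,j] = (1/(n-1)) · Σ_k (x_{k,i} - mean_i) · (x_{k,j} - mean_j), divisor n-1 = 5:
  S[X,X] = ((3.5)·(3.5) + (-3.5)·(-3.5) + (-3.5)·(-3.5) + (-1.5)·(-1.5) + (2.5)·(2.5) + (2.5)·(2.5)) / 5 = 51.5/5 = 10.3
  S[X,Y] = ((3.5)·(3.6667) + (-3.5)·(2.6667) + (-3.5)·(-4.3333) + (-1.5)·(-2.3333) + (2.5)·(-1.3333) + (2.5)·(1.6667)) / 5 = 23/5 = 4.6
  S[Y,Y] = ((3.6667)·(3.6667) + (2.6667)·(2.6667) + (-4.3333)·(-4.3333) + (-2.3333)·(-2.3333) + (-1.3333)·(-1.3333) + (1.6667)·(1.6667)) / 5 = 49.3333/5 = 9.8667
  S = [[10.3, 4.6],
 [4.6, 9.8667]].

Step 3 — invert S. det(S) = 10.3·9.8667 - (4.6)² = 80.4667.
  S^{-1} = (1/det) · [[d, -b], [-b, a]] = [[0.1226, -0.0572],
 [-0.0572, 0.128]].

Step 4 — quadratic form (x̄ - mu_0)^T · S^{-1} · (x̄ - mu_0):
  S^{-1} · (x̄ - mu_0) = (0.1814, 0.3546),
  (x̄ - mu_0)^T · [...] = (3.5)·(0.1814) + (4.3333)·(0.3546) = 2.1716.

Step 5 — scale by n: T² = 6 · 2.1716 = 13.0298.

T² ≈ 13.0298


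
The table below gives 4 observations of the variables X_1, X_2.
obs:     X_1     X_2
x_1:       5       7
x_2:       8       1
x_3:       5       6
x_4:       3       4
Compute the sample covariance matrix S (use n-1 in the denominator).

Step 1 — column means:
  mean(X_1) = (5 + 8 + 5 + 3) / 4 = 21/4 = 5.25
  mean(X_2) = (7 + 1 + 6 + 4) / 4 = 18/4 = 4.5

Step 2 — sample covariance S[i,j] = (1/(n-1)) · Σ_k (x_{k,i} - mean_i) · (x_{k,j} - mean_j), with n-1 = 3.
  S[X_1,X_1] = ((-0.25)·(-0.25) + (2.75)·(2.75) + (-0.25)·(-0.25) + (-2.25)·(-2.25)) / 3 = 12.75/3 = 4.25
  S[X_1,X_2] = ((-0.25)·(2.5) + (2.75)·(-3.5) + (-0.25)·(1.5) + (-2.25)·(-0.5)) / 3 = -9.5/3 = -3.1667
  S[X_2,X_2] = ((2.5)·(2.5) + (-3.5)·(-3.5) + (1.5)·(1.5) + (-0.5)·(-0.5)) / 3 = 21/3 = 7

S is symmetric (S[j,i] = S[i,j]). Assembling:

S = [[4.25, -3.1667],
 [-3.1667, 7]]


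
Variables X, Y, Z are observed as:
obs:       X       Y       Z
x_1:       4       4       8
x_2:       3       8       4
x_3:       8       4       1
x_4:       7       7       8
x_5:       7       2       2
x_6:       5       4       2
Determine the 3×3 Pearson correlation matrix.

Step 1 — column means:
  mean(X) = (4 + 3 + 8 + 7 + 7 + 5) / 6 = 34/6 = 5.6667
  mean(Y) = (4 + 8 + 4 + 7 + 2 + 4) / 6 = 29/6 = 4.8333
  mean(Z) = (8 + 4 + 1 + 8 + 2 + 2) / 6 = 25/6 = 4.1667

Step 2 — sample variances and covariances s[i,j] = (1/(n-1)) · Σ_k (x_{k,i} - mean_i) · (x_{k,j} - mean_j), with n-1 = 5:
  s[X,X] = ((-1.6667)·(-1.6667) + (-2.6667)·(-2.6667) + (2.3333)·(2.3333) + (1.3333)·(1.3333) + (1.3333)·(1.3333) + (-0.6667)·(-0.6667)) / 5 = 19.3333/5 = 3.8667
  s[X,Y] = ((-1.6667)·(-0.8333) + (-2.6667)·(3.1667) + (2.3333)·(-0.8333) + (1.3333)·(2.1667) + (1.3333)·(-2.8333) + (-0.6667)·(-0.8333)) / 5 = -9.3333/5 = -1.8667
  s[X,Z] = ((-1.6667)·(3.8333) + (-2.6667)·(-0.1667) + (2.3333)·(-3.1667) + (1.3333)·(3.8333) + (1.3333)·(-2.1667) + (-0.6667)·(-2.1667)) / 5 = -9.6667/5 = -1.9333
  s[Y,Y] = ((-0.8333)·(-0.8333) + (3.1667)·(3.1667) + (-0.8333)·(-0.8333) + (2.1667)·(2.1667) + (-2.8333)·(-2.8333) + (-0.8333)·(-0.8333)) / 5 = 24.8333/5 = 4.9667
  s[Y,Z] = ((-0.8333)·(3.8333) + (3.1667)·(-0.1667) + (-0.8333)·(-3.1667) + (2.1667)·(3.8333) + (-2.8333)·(-2.1667) + (-0.8333)·(-2.1667)) / 5 = 15.1667/5 = 3.0333
  s[Z,Z] = ((3.8333)·(3.8333) + (-0.1667)·(-0.1667) + (-3.1667)·(-3.1667) + (3.8333)·(3.8333) + (-2.1667)·(-2.1667) + (-2.1667)·(-2.1667)) / 5 = 48.8333/5 = 9.7667
  Sample standard deviations s_i = √(s[i,i]):
  s(X) = √(3.8667) = 1.9664
  s(Y) = √(4.9667) = 2.2286
  s(Z) = √(9.7667) = 3.1252

Step 3 — r_{ij} = s_{ij} / (s_i · s_j):
  r[X,X] = 1 (diagonal).
  r[X,Y] = -1.8667 / (1.9664 · 2.2286) = -1.8667 / 4.3823 = -0.426
  r[X,Z] = -1.9333 / (1.9664 · 3.1252) = -1.9333 / 6.1453 = -0.3146
  r[Y,Y] = 1 (diagonal).
  r[Y,Z] = 3.0333 / (2.2286 · 3.1252) = 3.0333 / 6.9648 = 0.4355
  r[Z,Z] = 1 (diagonal).

R is symmetric with unit diagonal. Assembling:

R = [[1, -0.426, -0.3146],
 [-0.426, 1, 0.4355],
 [-0.3146, 0.4355, 1]]


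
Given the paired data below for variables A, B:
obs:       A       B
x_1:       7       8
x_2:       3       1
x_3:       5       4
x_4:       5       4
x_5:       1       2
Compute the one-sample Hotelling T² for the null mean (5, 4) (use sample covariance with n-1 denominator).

Step 1 — sample mean vector:
  mean(A) = (7 + 3 + 5 + 5 + 1) / 5 = 21/5 = 4.2
  mean(B) = (8 + 1 + 4 + 4 + 2) / 5 = 19/5 = 3.8
  x̄ = (4.2, 3.8),  deviation x̄ - mu_0 = (4.2, 3.8) - (5, 4) = (-0.8, -0.2).

Step 2 — sample covariance matrix, S[i,j] = (1/(n-1)) · Σ_k (x_{k,i} - mean_i) · (x_{k,j} - mean_j), divisor n-1 = 4:
  S[A,A] = ((2.8)·(2.8) + (-1.2)·(-1.2) + (0.8)·(0.8) + (0.8)·(0.8) + (-3.2)·(-3.2)) / 4 = 20.8/4 = 5.2
  S[A,B] = ((2.8)·(4.2) + (-1.2)·(-2.8) + (0.8)·(0.2) + (0.8)·(0.2) + (-3.2)·(-1.8)) / 4 = 21.2/4 = 5.3
  S[B,B] = ((4.2)·(4.2) + (-2.8)·(-2.8) + (0.2)·(0.2) + (0.2)·(0.2) + (-1.8)·(-1.8)) / 4 = 28.8/4 = 7.2
  S = [[5.2, 5.3],
 [5.3, 7.2]].

Step 3 — invert S. det(S) = 5.2·7.2 - (5.3)² = 9.35.
  S^{-1} = (1/det) · [[d, -b], [-b, a]] = [[0.7701, -0.5668],
 [-0.5668, 0.5561]].

Step 4 — quadratic form (x̄ - mu_0)^T · S^{-1} · (x̄ - mu_0):
  S^{-1} · (x̄ - mu_0) = (-0.5027, 0.3422),
  (x̄ - mu_0)^T · [...] = (-0.8)·(-0.5027) + (-0.2)·(0.3422) = 0.3337.

Step 5 — scale by n: T² = 5 · 0.3337 = 1.6684.

T² ≈ 1.6684


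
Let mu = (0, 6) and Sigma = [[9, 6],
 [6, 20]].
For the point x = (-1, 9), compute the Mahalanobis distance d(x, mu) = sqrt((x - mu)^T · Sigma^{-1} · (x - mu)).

Step 1 — centre the observation: (x - mu) = (-1, 3).

Step 2 — invert Sigma. det(Sigma) = 9·20 - (6)² = 144.
  Sigma^{-1} = (1/det) · [[d, -b], [-b, a]] = [[0.1389, -0.0417],
 [-0.0417, 0.0625]].

Step 3 — form the quadratic (x - mu)^T · Sigma^{-1} · (x - mu):
  Sigma^{-1} · (x - mu) = (-0.2639, 0.2292).
  (x - mu)^T · [Sigma^{-1} · (x - mu)] = (-1)·(-0.2639) + (3)·(0.2292) = 0.9514.

Step 4 — take square root: d = √(0.9514) ≈ 0.9754.

d(x, mu) = √(0.9514) ≈ 0.9754


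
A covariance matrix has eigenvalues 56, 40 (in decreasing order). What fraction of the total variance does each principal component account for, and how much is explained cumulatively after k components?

Step 1 — total variance = trace(Sigma) = Σ λ_i = 56 + 40 = 96.

Step 2 — fraction explained by component i = λ_i / Σ λ:
  PC1: 56/96 = 0.5833
  PC2: 40/96 = 0.4167

Step 3 — cumulative fraction after k components = (λ_1 + ... + λ_k) / Σ λ:
  k = 1: 56/96 = 0.5833
  k = 2: (56 + 40)/96 = 96/96 = 1

Summary (fraction, with percent):

explained: PC1 0.5833 (58.33%), PC2 0.4167 (41.67%);  cumulative: 0.5833, 1


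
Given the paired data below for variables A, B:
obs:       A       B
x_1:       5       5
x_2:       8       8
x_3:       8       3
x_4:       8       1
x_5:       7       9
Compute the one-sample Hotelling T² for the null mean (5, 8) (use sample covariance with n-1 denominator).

Step 1 — sample mean vector:
  mean(A) = (5 + 8 + 8 + 8 + 7) / 5 = 36/5 = 7.2
  mean(B) = (5 + 8 + 3 + 1 + 9) / 5 = 26/5 = 5.2
  x̄ = (7.2, 5.2),  deviation x̄ - mu_0 = (7.2, 5.2) - (5, 8) = (2.2, -2.8).

Step 2 — sample covariance matrix, S[i,j] = (1/(n-1)) · Σ_k (x_{k,i} - mean_i) · (x_{k,j} - mean_j), divisor n-1 = 4:
  S[A,A] = ((-2.2)·(-2.2) + (0.8)·(0.8) + (0.8)·(0.8) + (0.8)·(0.8) + (-0.2)·(-0.2)) / 4 = 6.8/4 = 1.7
  S[A,B] = ((-2.2)·(-0.2) + (0.8)·(2.8) + (0.8)·(-2.2) + (0.8)·(-4.2) + (-0.2)·(3.8)) / 4 = -3.2/4 = -0.8
  S[B,B] = ((-0.2)·(-0.2) + (2.8)·(2.8) + (-2.2)·(-2.2) + (-4.2)·(-4.2) + (3.8)·(3.8)) / 4 = 44.8/4 = 11.2
  S = [[1.7, -0.8],
 [-0.8, 11.2]].

Step 3 — invert S. det(S) = 1.7·11.2 - (-0.8)² = 18.4.
  S^{-1} = (1/det) · [[d, -b], [-b, a]] = [[0.6087, 0.0435],
 [0.0435, 0.0924]].

Step 4 — quadratic form (x̄ - mu_0)^T · S^{-1} · (x̄ - mu_0):
  S^{-1} · (x̄ - mu_0) = (1.2174, -0.163),
  (x̄ - mu_0)^T · [...] = (2.2)·(1.2174) + (-2.8)·(-0.163) = 3.1348.

Step 5 — scale by n: T² = 5 · 3.1348 = 15.6739.

T² ≈ 15.6739


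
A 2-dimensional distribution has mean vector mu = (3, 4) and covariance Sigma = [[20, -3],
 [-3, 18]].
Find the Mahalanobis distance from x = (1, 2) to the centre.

Step 1 — centre the observation: (x - mu) = (-2, -2).

Step 2 — invert Sigma. det(Sigma) = 20·18 - (-3)² = 351.
  Sigma^{-1} = (1/det) · [[d, -b], [-b, a]] = [[0.0513, 0.0085],
 [0.0085, 0.057]].

Step 3 — form the quadratic (x - mu)^T · Sigma^{-1} · (x - mu):
  Sigma^{-1} · (x - mu) = (-0.1197, -0.1311).
  (x - mu)^T · [Sigma^{-1} · (x - mu)] = (-2)·(-0.1197) + (-2)·(-0.1311) = 0.5014.

Step 4 — take square root: d = √(0.5014) ≈ 0.7081.

d(x, mu) = √(0.5014) ≈ 0.7081


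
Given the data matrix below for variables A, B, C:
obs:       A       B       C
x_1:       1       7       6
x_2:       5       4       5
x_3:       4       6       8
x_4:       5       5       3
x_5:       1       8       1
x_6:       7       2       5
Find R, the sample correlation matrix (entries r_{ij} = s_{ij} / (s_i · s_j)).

Step 1 — column means:
  mean(A) = (1 + 5 + 4 + 5 + 1 + 7) / 6 = 23/6 = 3.8333
  mean(B) = (7 + 4 + 6 + 5 + 8 + 2) / 6 = 32/6 = 5.3333
  mean(C) = (6 + 5 + 8 + 3 + 1 + 5) / 6 = 28/6 = 4.6667

Step 2 — sample variances and covariances s[i,j] = (1/(n-1)) · Σ_k (x_{k,i} - mean_i) · (x_{k,j} - mean_j), with n-1 = 5:
  s[A,A] = ((-2.8333)·(-2.8333) + (1.1667)·(1.1667) + (0.1667)·(0.1667) + (1.1667)·(1.1667) + (-2.8333)·(-2.8333) + (3.1667)·(3.1667)) / 5 = 28.8333/5 = 5.7667
  s[A,B] = ((-2.8333)·(1.6667) + (1.1667)·(-1.3333) + (0.1667)·(0.6667) + (1.1667)·(-0.3333) + (-2.8333)·(2.6667) + (3.1667)·(-3.3333)) / 5 = -24.6667/5 = -4.9333
  s[A,C] = ((-2.8333)·(1.3333) + (1.1667)·(0.3333) + (0.1667)·(3.3333) + (1.1667)·(-1.6667) + (-2.8333)·(-3.6667) + (3.1667)·(0.3333)) / 5 = 6.6667/5 = 1.3333
  s[B,B] = ((1.6667)·(1.6667) + (-1.3333)·(-1.3333) + (0.6667)·(0.6667) + (-0.3333)·(-0.3333) + (2.6667)·(2.6667) + (-3.3333)·(-3.3333)) / 5 = 23.3333/5 = 4.6667
  s[B,C] = ((1.6667)·(1.3333) + (-1.3333)·(0.3333) + (0.6667)·(3.3333) + (-0.3333)·(-1.6667) + (2.6667)·(-3.6667) + (-3.3333)·(0.3333)) / 5 = -6.3333/5 = -1.2667
  s[C,C] = ((1.3333)·(1.3333) + (0.3333)·(0.3333) + (3.3333)·(3.3333) + (-1.6667)·(-1.6667) + (-3.6667)·(-3.6667) + (0.3333)·(0.3333)) / 5 = 29.3333/5 = 5.8667
  Sample standard deviations s_i = √(s[i,i]):
  s(A) = √(5.7667) = 2.4014
  s(B) = √(4.6667) = 2.1602
  s(C) = √(5.8667) = 2.4221

Step 3 — r_{ij} = s_{ij} / (s_i · s_j):
  r[A,A] = 1 (diagonal).
  r[A,B] = -4.9333 / (2.4014 · 2.1602) = -4.9333 / 5.1876 = -0.951
  r[A,C] = 1.3333 / (2.4014 · 2.4221) = 1.3333 / 5.8165 = 0.2292
  r[B,B] = 1 (diagonal).
  r[B,C] = -1.2667 / (2.1602 · 2.4221) = -1.2667 / 5.2324 = -0.2421
  r[C,C] = 1 (diagonal).

R is symmetric with unit diagonal. Assembling:

R = [[1, -0.951, 0.2292],
 [-0.951, 1, -0.2421],
 [0.2292, -0.2421, 1]]


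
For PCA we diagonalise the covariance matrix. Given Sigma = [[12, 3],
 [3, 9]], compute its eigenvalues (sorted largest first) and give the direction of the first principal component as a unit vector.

Step 1 — characteristic polynomial of 2×2 Sigma:
  det(Sigma - λI) = λ² - trace · λ + det = 0.
  trace = 12 + 9 = 21, det = 12·9 - (3)² = 99.
Step 2 — discriminant:
  Δ = trace² - 4·det = 441 - 396 = 45.
Step 3 — eigenvalues:
  λ = (trace ± √Δ)/2 = (21 ± 6.7082)/2,
  λ_1 = 13.8541,  λ_2 = 7.1459.

Step 4 — unit eigenvector for λ_1: solve (Sigma - λ_1 I)v = 0. First row:
  (12 - 13.8541)·v_x + (3)·v_y = 0, i.e. (-1.8541)·v_x + (3)·v_y = 0,
  so v ∝ (b, λ_1 - a) = (3, 1.8541) = u.
  ||u|| = √((3)² + (1.8541)²) = √(12.4377) ≈ 3.5267,
  v_1 = u/||u|| ≈ (0.8507, 0.5257) (||v_1|| = 1).

λ_1 = 13.8541,  λ_2 = 7.1459;  v_1 ≈ (0.8507, 0.5257)


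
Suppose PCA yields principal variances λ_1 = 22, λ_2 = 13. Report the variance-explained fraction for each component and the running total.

Step 1 — total variance = trace(Sigma) = Σ λ_i = 22 + 13 = 35.

Step 2 — fraction explained by component i = λ_i / Σ λ:
  PC1: 22/35 = 0.6286
  PC2: 13/35 = 0.3714

Step 3 — cumulative fraction after k components = (λ_1 + ... + λ_k) / Σ λ:
  k = 1: 22/35 = 0.6286
  k = 2: (22 + 13)/35 = 35/35 = 1

Summary (fraction, with percent):

explained: PC1 0.6286 (62.86%), PC2 0.3714 (37.14%);  cumulative: 0.6286, 1


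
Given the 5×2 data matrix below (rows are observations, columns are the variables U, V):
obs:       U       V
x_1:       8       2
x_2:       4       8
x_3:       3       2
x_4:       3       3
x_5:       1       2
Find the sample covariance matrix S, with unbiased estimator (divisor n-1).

Step 1 — column means:
  mean(U) = (8 + 4 + 3 + 3 + 1) / 5 = 19/5 = 3.8
  mean(V) = (2 + 8 + 2 + 3 + 2) / 5 = 17/5 = 3.4

Step 2 — sample covariance S[i,j] = (1/(n-1)) · Σ_k (x_{k,i} - mean_i) · (x_{k,j} - mean_j), with n-1 = 4.
  S[U,U] = ((4.2)·(4.2) + (0.2)·(0.2) + (-0.8)·(-0.8) + (-0.8)·(-0.8) + (-2.8)·(-2.8)) / 4 = 26.8/4 = 6.7
  S[U,V] = ((4.2)·(-1.4) + (0.2)·(4.6) + (-0.8)·(-1.4) + (-0.8)·(-0.4) + (-2.8)·(-1.4)) / 4 = 0.4/4 = 0.1
  S[V,V] = ((-1.4)·(-1.4) + (4.6)·(4.6) + (-1.4)·(-1.4) + (-0.4)·(-0.4) + (-1.4)·(-1.4)) / 4 = 27.2/4 = 6.8

S is symmetric (S[j,i] = S[i,j]). Assembling:

S = [[6.7, 0.1],
 [0.1, 6.8]]


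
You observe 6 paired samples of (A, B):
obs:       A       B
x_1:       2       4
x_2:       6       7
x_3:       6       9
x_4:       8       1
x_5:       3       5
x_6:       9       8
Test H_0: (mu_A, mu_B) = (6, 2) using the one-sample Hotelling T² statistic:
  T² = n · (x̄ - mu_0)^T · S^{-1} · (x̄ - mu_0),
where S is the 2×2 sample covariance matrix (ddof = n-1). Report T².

Step 1 — sample mean vector:
  mean(A) = (2 + 6 + 6 + 8 + 3 + 9) / 6 = 34/6 = 5.6667
  mean(B) = (4 + 7 + 9 + 1 + 5 + 8) / 6 = 34/6 = 5.6667
  x̄ = (5.6667, 5.6667),  deviation x̄ - mu_0 = (5.6667, 5.6667) - (6, 2) = (-0.3333, 3.6667).

Step 2 — sample covariance matrix, S[i,j] = (1/(n-1)) · Σ_k (x_{k,i} - mean_i) · (x_{k,j} - mean_j), divisor n-1 = 5:
  S[A,A] = ((-3.6667)·(-3.6667) + (0.3333)·(0.3333) + (0.3333)·(0.3333) + (2.3333)·(2.3333) + (-2.6667)·(-2.6667) + (3.3333)·(3.3333)) / 5 = 37.3333/5 = 7.4667
  S[A,B] = ((-3.6667)·(-1.6667) + (0.3333)·(1.3333) + (0.3333)·(3.3333) + (2.3333)·(-4.6667) + (-2.6667)·(-0.6667) + (3.3333)·(2.3333)) / 5 = 6.3333/5 = 1.2667
  S[B,B] = ((-1.6667)·(-1.6667) + (1.3333)·(1.3333) + (3.3333)·(3.3333) + (-4.6667)·(-4.6667) + (-0.6667)·(-0.6667) + (2.3333)·(2.3333)) / 5 = 43.3333/5 = 8.6667
  S = [[7.4667, 1.2667],
 [1.2667, 8.6667]].

Step 3 — invert S. det(S) = 7.4667·8.6667 - (1.2667)² = 63.1067.
  S^{-1} = (1/det) · [[d, -b], [-b, a]] = [[0.1373, -0.0201],
 [-0.0201, 0.1183]].

Step 4 — quadratic form (x̄ - mu_0)^T · S^{-1} · (x̄ - mu_0):
  S^{-1} · (x̄ - mu_0) = (-0.1194, 0.4405),
  (x̄ - mu_0)^T · [...] = (-0.3333)·(-0.1194) + (3.6667)·(0.4405) = 1.655.

Step 5 — scale by n: T² = 6 · 1.655 = 9.9303.

T² ≈ 9.9303
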